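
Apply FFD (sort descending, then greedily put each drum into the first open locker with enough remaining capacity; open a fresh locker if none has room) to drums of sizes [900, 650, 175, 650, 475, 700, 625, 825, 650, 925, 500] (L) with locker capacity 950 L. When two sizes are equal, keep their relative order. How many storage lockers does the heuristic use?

10

Sorted descending: 925, 900, 825, 700, 650, 650, 650, 625, 500, 475, 175.
  925 → locker 1 (new)  [load 925/950]
  900 → locker 2 (new)  [load 900/950]
  825 → locker 3 (new)  [load 825/950]
  700 → locker 4 (new)  [load 700/950]
  650 → locker 5 (new)  [load 650/950]
  650 → locker 6 (new)  [load 650/950]
  650 → locker 7 (new)  [load 650/950]
  625 → locker 8 (new)  [load 625/950]
  500 → locker 9 (new)  [load 500/950]
  475 → locker 10 (new)  [load 475/950]
  175 → locker 4  [load 875/950]
10 storage lockers opened.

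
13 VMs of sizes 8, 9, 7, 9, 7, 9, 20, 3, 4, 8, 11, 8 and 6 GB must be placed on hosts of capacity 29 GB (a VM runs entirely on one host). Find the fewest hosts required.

Total = 20 + 11 + 9 + 9 + 9 + 8 + 8 + 8 + 7 + 7 + 6 + 4 + 3 = 109 GB.
Lower bound: ⌈109/29⌉ = 4 hosts.
A packing using 4 hosts:
  host 1: 20 + 9 = 29
  host 2: 11 + 9 + 9 = 29
  host 3: 8 + 8 + 8 + 4 = 28
  host 4: 7 + 7 + 6 + 3 = 23
This matches the lower bound, so 4 is optimal.

4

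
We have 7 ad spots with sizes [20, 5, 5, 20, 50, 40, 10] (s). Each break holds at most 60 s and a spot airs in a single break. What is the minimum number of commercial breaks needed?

Total = 50 + 40 + 20 + 20 + 10 + 5 + 5 = 150 s.
Lower bound: ⌈150/60⌉ = 3 commercial breaks.
A packing using 3 commercial breaks:
  break 1: 50 + 10 = 60
  break 2: 40 + 20 = 60
  break 3: 20 + 5 + 5 = 30
This matches the lower bound, so 3 is optimal.

3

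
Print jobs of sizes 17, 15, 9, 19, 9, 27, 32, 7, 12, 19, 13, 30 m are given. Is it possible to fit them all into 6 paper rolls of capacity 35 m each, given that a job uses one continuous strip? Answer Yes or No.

Total = 209 m; ⌈209/35⌉ = 6.
The bound of 6 does not rule out 6, but exhaustive search shows no assignment into 6 paper rolls of capacity 35 m exists — the minimum is 7.

No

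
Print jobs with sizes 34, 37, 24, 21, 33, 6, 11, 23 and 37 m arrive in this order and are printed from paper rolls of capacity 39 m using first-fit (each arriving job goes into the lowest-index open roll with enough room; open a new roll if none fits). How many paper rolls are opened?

  34 → roll 1 (new)  [load 34/39]
  37 → roll 2 (new)  [load 37/39]
  24 → roll 3 (new)  [load 24/39]
  21 → roll 4 (new)  [load 21/39]
  33 → roll 5 (new)  [load 33/39]
  6 → roll 3  [load 30/39]
  11 → roll 4  [load 32/39]
  23 → roll 6 (new)  [load 23/39]
  37 → roll 7 (new)  [load 37/39]
7 paper rolls opened.

7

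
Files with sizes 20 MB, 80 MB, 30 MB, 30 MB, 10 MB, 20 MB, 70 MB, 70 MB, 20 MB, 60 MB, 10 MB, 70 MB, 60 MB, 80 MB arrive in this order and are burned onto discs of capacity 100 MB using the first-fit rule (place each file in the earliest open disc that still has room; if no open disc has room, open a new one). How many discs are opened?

8

  20 → disc 1 (new)  [load 20/100]
  80 → disc 1  [load 100/100]
  30 → disc 2 (new)  [load 30/100]
  30 → disc 2  [load 60/100]
  10 → disc 2  [load 70/100]
  20 → disc 2  [load 90/100]
  70 → disc 3 (new)  [load 70/100]
  70 → disc 4 (new)  [load 70/100]
  20 → disc 3  [load 90/100]
  60 → disc 5 (new)  [load 60/100]
  10 → disc 2  [load 100/100]
  70 → disc 6 (new)  [load 70/100]
  60 → disc 7 (new)  [load 60/100]
  80 → disc 8 (new)  [load 80/100]
8 discs opened.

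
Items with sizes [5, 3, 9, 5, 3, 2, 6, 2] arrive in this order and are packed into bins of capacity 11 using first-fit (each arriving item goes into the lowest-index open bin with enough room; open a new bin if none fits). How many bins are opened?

4

  5 → bin 1 (new)  [load 5/11]
  3 → bin 1  [load 8/11]
  9 → bin 2 (new)  [load 9/11]
  5 → bin 3 (new)  [load 5/11]
  3 → bin 1  [load 11/11]
  2 → bin 2  [load 11/11]
  6 → bin 3  [load 11/11]
  2 → bin 4 (new)  [load 2/11]
4 bins opened.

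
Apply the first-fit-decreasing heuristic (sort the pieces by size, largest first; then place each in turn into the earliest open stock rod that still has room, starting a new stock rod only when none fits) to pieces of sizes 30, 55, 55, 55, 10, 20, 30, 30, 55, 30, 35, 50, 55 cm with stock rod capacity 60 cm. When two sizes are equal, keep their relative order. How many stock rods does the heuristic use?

9

Sorted descending: 55, 55, 55, 55, 55, 50, 35, 30, 30, 30, 30, 20, 10.
  55 → stock rod 1 (new)  [load 55/60]
  55 → stock rod 2 (new)  [load 55/60]
  55 → stock rod 3 (new)  [load 55/60]
  55 → stock rod 4 (new)  [load 55/60]
  55 → stock rod 5 (new)  [load 55/60]
  50 → stock rod 6 (new)  [load 50/60]
  35 → stock rod 7 (new)  [load 35/60]
  30 → stock rod 8 (new)  [load 30/60]
  30 → stock rod 8  [load 60/60]
  30 → stock rod 9 (new)  [load 30/60]
  30 → stock rod 9  [load 60/60]
  20 → stock rod 7  [load 55/60]
  10 → stock rod 6  [load 60/60]
9 stock rods opened.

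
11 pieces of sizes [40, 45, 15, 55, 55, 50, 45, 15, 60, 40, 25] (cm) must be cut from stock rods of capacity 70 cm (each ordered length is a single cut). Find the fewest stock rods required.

8

Total = 60 + 55 + 55 + 50 + 45 + 45 + 40 + 40 + 25 + 15 + 15 = 445 cm.
Lower bound: ⌈445/70⌉ = 7 stock rods.
Also, 8 pieces each exceed 35 cm, and no two of those can share a stock rod, so at least 8 stock rods are needed.
A packing using 8 stock rods:
  stock rod 1: 60 = 60
  stock rod 2: 55 + 15 = 70
  stock rod 3: 55 + 15 = 70
  stock rod 4: 50 = 50
  stock rod 5: 45 + 25 = 70
  stock rod 6: 45 = 45
  stock rod 7: 40 = 40
  stock rod 8: 40 = 40
This matches the lower bound, so 8 is optimal.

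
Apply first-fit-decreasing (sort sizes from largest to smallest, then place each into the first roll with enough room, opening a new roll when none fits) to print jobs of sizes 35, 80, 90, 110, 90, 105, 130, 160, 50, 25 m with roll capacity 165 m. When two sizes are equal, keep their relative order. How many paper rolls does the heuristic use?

7

Sorted descending: 160, 130, 110, 105, 90, 90, 80, 50, 35, 25.
  160 → roll 1 (new)  [load 160/165]
  130 → roll 2 (new)  [load 130/165]
  110 → roll 3 (new)  [load 110/165]
  105 → roll 4 (new)  [load 105/165]
  90 → roll 5 (new)  [load 90/165]
  90 → roll 6 (new)  [load 90/165]
  80 → roll 7 (new)  [load 80/165]
  50 → roll 3  [load 160/165]
  35 → roll 2  [load 165/165]
  25 → roll 4  [load 130/165]
7 paper rolls opened.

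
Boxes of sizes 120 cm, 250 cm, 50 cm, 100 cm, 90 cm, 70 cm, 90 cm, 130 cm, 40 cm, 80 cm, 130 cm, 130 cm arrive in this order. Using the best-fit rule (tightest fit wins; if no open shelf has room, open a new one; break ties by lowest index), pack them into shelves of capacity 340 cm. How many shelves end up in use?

4

  120 → shelf 1 (new)  [load 120/340]
  250 → shelf 2 (new)  [load 250/340]
  50 → shelf 2  [load 300/340]
  100 → shelf 1  [load 220/340]
  90 → shelf 1  [load 310/340]
  70 → shelf 3 (new)  [load 70/340]
  90 → shelf 3  [load 160/340]
  130 → shelf 3  [load 290/340]
  40 → shelf 2  [load 340/340]
  80 → shelf 4 (new)  [load 80/340]
  130 → shelf 4  [load 210/340]
  130 → shelf 4  [load 340/340]
4 shelves opened.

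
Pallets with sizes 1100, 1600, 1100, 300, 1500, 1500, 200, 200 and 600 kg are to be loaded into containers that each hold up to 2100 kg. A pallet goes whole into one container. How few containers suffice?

Total = 1600 + 1500 + 1500 + 1100 + 1100 + 600 + 300 + 200 + 200 = 8100 kg.
Lower bound: ⌈8100/2100⌉ = 4 containers.
Also, 5 pallets each exceed 1050 kg, and no two of those can share a container, so at least 5 containers are needed.
A packing using 5 containers:
  container 1: 1600 + 300 + 200 = 2100
  container 2: 1500 + 600 = 2100
  container 3: 1500 + 200 = 1700
  container 4: 1100 = 1100
  container 5: 1100 = 1100
This matches the lower bound, so 5 is optimal.

5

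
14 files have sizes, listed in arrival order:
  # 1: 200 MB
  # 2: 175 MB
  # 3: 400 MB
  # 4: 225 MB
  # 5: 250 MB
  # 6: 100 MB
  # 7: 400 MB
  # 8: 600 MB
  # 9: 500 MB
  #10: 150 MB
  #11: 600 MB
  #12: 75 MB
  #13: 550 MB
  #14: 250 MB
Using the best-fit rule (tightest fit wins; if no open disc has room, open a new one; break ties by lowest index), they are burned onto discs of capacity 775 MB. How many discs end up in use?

7

  200 → disc 1 (new)  [load 200/775]
  175 → disc 1  [load 375/775]
  400 → disc 1  [load 775/775]
  225 → disc 2 (new)  [load 225/775]
  250 → disc 2  [load 475/775]
  100 → disc 2  [load 575/775]
  400 → disc 3 (new)  [load 400/775]
  600 → disc 4 (new)  [load 600/775]
  500 → disc 5 (new)  [load 500/775]
  150 → disc 4  [load 750/775]
  600 → disc 6 (new)  [load 600/775]
  75 → disc 6  [load 675/775]
  550 → disc 7 (new)  [load 550/775]
  250 → disc 5  [load 750/775]
7 discs opened.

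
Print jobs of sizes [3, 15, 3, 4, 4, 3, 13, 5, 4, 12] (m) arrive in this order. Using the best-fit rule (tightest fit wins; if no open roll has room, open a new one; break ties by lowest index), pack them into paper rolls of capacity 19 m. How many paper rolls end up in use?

  3 → roll 1 (new)  [load 3/19]
  15 → roll 1  [load 18/19]
  3 → roll 2 (new)  [load 3/19]
  4 → roll 2  [load 7/19]
  4 → roll 2  [load 11/19]
  3 → roll 2  [load 14/19]
  13 → roll 3 (new)  [load 13/19]
  5 → roll 2  [load 19/19]
  4 → roll 3  [load 17/19]
  12 → roll 4 (new)  [load 12/19]
4 paper rolls opened.

4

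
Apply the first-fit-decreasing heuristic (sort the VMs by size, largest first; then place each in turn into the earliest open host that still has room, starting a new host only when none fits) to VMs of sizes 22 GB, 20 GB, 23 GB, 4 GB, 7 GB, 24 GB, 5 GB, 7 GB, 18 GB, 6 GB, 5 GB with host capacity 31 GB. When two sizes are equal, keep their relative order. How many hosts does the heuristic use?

5

Sorted descending: 24, 23, 22, 20, 18, 7, 7, 6, 5, 5, 4.
  24 → host 1 (new)  [load 24/31]
  23 → host 2 (new)  [load 23/31]
  22 → host 3 (new)  [load 22/31]
  20 → host 4 (new)  [load 20/31]
  18 → host 5 (new)  [load 18/31]
  7 → host 1  [load 31/31]
  7 → host 2  [load 30/31]
  6 → host 3  [load 28/31]
  5 → host 4  [load 25/31]
  5 → host 4  [load 30/31]
  4 → host 5  [load 22/31]
5 hosts opened.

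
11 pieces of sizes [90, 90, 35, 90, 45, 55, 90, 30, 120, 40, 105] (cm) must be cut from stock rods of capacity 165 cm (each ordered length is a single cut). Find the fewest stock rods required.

Total = 120 + 105 + 90 + 90 + 90 + 90 + 55 + 45 + 40 + 35 + 30 = 790 cm.
Lower bound: ⌈790/165⌉ = 5 stock rods.
Also, 6 pieces each exceed 165/2 cm, and no two of those can share a stock rod, so at least 6 stock rods are needed.
A packing using 6 stock rods:
  stock rod 1: 120 + 45 = 165
  stock rod 2: 105 + 55 = 160
  stock rod 3: 90 + 40 + 35 = 165
  stock rod 4: 90 + 30 = 120
  stock rod 5: 90 = 90
  stock rod 6: 90 = 90
This matches the lower bound, so 6 is optimal.

6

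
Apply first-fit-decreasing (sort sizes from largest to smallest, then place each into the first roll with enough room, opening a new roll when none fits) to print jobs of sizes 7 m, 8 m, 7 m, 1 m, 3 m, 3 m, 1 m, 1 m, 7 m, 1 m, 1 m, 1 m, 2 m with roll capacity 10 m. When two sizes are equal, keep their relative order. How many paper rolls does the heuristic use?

5

Sorted descending: 8, 7, 7, 7, 3, 3, 2, 1, 1, 1, 1, 1, 1.
  8 → roll 1 (new)  [load 8/10]
  7 → roll 2 (new)  [load 7/10]
  7 → roll 3 (new)  [load 7/10]
  7 → roll 4 (new)  [load 7/10]
  3 → roll 2  [load 10/10]
  3 → roll 3  [load 10/10]
  2 → roll 1  [load 10/10]
  1 → roll 4  [load 8/10]
  1 → roll 4  [load 9/10]
  1 → roll 4  [load 10/10]
  1 → roll 5 (new)  [load 1/10]
  1 → roll 5  [load 2/10]
  1 → roll 5  [load 3/10]
5 paper rolls opened.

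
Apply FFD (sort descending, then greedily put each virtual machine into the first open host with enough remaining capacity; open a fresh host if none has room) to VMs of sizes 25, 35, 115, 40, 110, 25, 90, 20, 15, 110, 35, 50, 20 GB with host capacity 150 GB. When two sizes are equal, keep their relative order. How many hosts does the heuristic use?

Sorted descending: 115, 110, 110, 90, 50, 40, 35, 35, 25, 25, 20, 20, 15.
  115 → host 1 (new)  [load 115/150]
  110 → host 2 (new)  [load 110/150]
  110 → host 3 (new)  [load 110/150]
  90 → host 4 (new)  [load 90/150]
  50 → host 4  [load 140/150]
  40 → host 2  [load 150/150]
  35 → host 1  [load 150/150]
  35 → host 3  [load 145/150]
  25 → host 5 (new)  [load 25/150]
  25 → host 5  [load 50/150]
  20 → host 5  [load 70/150]
  20 → host 5  [load 90/150]
  15 → host 5  [load 105/150]
5 hosts opened.

5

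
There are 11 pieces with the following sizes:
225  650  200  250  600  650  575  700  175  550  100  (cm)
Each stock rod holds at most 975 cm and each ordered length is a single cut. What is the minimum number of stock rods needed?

Total = 700 + 650 + 650 + 600 + 575 + 550 + 250 + 225 + 200 + 175 + 100 = 4675 cm.
Lower bound: ⌈4675/975⌉ = 5 stock rods.
Also, 6 pieces each exceed 975/2 cm, and no two of those can share a stock rod, so at least 6 stock rods are needed.
A packing using 6 stock rods:
  stock rod 1: 700 + 250 = 950
  stock rod 2: 650 + 225 + 100 = 975
  stock rod 3: 650 + 200 = 850
  stock rod 4: 600 + 175 = 775
  stock rod 5: 575 = 575
  stock rod 6: 550 = 550
This matches the lower bound, so 6 is optimal.

6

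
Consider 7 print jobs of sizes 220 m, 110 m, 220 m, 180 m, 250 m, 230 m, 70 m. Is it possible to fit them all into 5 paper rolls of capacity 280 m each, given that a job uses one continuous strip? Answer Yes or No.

No

Total = 1280 m; ⌈1280/280⌉ = 5.
The bound of 5 does not rule out 5, but exhaustive search shows no assignment into 5 paper rolls of capacity 280 m exists — the minimum is 6.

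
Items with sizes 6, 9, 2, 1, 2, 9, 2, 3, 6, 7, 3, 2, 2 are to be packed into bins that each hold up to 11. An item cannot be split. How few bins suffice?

Total = 9 + 9 + 7 + 6 + 6 + 3 + 3 + 2 + 2 + 2 + 2 + 2 + 1 = 54.
Lower bound: ⌈54/11⌉ = 5 bins.
A packing using 5 bins:
  bin 1: 9 + 2 = 11
  bin 2: 9 + 2 = 11
  bin 3: 7 + 3 + 1 = 11
  bin 4: 6 + 3 + 2 = 11
  bin 5: 6 + 2 + 2 = 10
This matches the lower bound, so 5 is optimal.

5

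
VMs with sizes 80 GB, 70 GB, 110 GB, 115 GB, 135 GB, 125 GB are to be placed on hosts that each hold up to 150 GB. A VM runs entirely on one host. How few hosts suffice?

Total = 135 + 125 + 115 + 110 + 80 + 70 = 635 GB.
Lower bound: ⌈635/150⌉ = 5 hosts.
A packing using 5 hosts:
  host 1: 135 = 135
  host 2: 125 = 125
  host 3: 115 = 115
  host 4: 110 = 110
  host 5: 80 + 70 = 150
This matches the lower bound, so 5 is optimal.

5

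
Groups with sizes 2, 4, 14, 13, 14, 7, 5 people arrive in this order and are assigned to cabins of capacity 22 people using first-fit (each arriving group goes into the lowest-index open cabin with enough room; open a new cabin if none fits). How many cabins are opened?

  2 → cabin 1 (new)  [load 2/22]
  4 → cabin 1  [load 6/22]
  14 → cabin 1  [load 20/22]
  13 → cabin 2 (new)  [load 13/22]
  14 → cabin 3 (new)  [load 14/22]
  7 → cabin 2  [load 20/22]
  5 → cabin 3  [load 19/22]
3 cabins opened.

3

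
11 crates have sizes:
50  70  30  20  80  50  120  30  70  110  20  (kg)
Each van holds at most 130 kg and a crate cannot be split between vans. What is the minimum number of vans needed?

6

Total = 120 + 110 + 80 + 70 + 70 + 50 + 50 + 30 + 30 + 20 + 20 = 650 kg.
Lower bound: ⌈650/130⌉ = 5 vans.
A packing using 6 vans:
  van 1: 120 = 120
  van 2: 110 + 20 = 130
  van 3: 80 + 50 = 130
  van 4: 70 + 50 = 120
  van 5: 70 + 30 + 30 = 130
  van 6: 20 = 20
No arrangement into 5 vans stays within capacity, so 6 is optimal.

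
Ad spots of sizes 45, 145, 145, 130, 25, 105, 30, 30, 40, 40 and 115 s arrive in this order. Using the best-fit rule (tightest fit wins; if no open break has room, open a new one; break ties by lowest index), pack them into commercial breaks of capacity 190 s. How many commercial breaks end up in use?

5

  45 → break 1 (new)  [load 45/190]
  145 → break 1  [load 190/190]
  145 → break 2 (new)  [load 145/190]
  130 → break 3 (new)  [load 130/190]
  25 → break 2  [load 170/190]
  105 → break 4 (new)  [load 105/190]
  30 → break 3  [load 160/190]
  30 → break 3  [load 190/190]
  40 → break 4  [load 145/190]
  40 → break 4  [load 185/190]
  115 → break 5 (new)  [load 115/190]
5 commercial breaks opened.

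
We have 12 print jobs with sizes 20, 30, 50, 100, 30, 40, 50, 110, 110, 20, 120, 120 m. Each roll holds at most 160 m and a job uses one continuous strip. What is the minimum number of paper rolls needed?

5

Total = 120 + 120 + 110 + 110 + 100 + 50 + 50 + 40 + 30 + 30 + 20 + 20 = 800 m.
Lower bound: ⌈800/160⌉ = 5 paper rolls.
A packing using 5 paper rolls:
  roll 1: 120 + 40 = 160
  roll 2: 120 + 20 + 20 = 160
  roll 3: 110 + 50 = 160
  roll 4: 110 + 50 = 160
  roll 5: 100 + 30 + 30 = 160
This matches the lower bound, so 5 is optimal.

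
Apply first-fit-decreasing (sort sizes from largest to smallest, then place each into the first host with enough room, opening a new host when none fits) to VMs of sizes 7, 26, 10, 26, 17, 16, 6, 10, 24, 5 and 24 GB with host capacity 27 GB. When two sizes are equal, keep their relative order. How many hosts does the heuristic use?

Sorted descending: 26, 26, 24, 24, 17, 16, 10, 10, 7, 6, 5.
  26 → host 1 (new)  [load 26/27]
  26 → host 2 (new)  [load 26/27]
  24 → host 3 (new)  [load 24/27]
  24 → host 4 (new)  [load 24/27]
  17 → host 5 (new)  [load 17/27]
  16 → host 6 (new)  [load 16/27]
  10 → host 5  [load 27/27]
  10 → host 6  [load 26/27]
  7 → host 7 (new)  [load 7/27]
  6 → host 7  [load 13/27]
  5 → host 7  [load 18/27]
7 hosts opened.

7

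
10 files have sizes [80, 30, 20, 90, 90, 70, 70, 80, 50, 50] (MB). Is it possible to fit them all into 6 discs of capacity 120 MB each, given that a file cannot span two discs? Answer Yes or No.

Yes

A valid assignment using 6 discs:
  disc 1: 90 + 30 = 120
  disc 2: 90 + 20 = 110
  disc 3: 80 = 80
  disc 4: 80 = 80
  disc 5: 70 + 50 = 120
  disc 6: 70 + 50 = 120
Every load is within 120 MB, so 6 discs suffice.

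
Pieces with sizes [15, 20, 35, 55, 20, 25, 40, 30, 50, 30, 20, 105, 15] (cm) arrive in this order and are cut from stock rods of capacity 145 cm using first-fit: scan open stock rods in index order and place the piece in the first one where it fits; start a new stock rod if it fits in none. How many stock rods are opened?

4

  15 → stock rod 1 (new)  [load 15/145]
  20 → stock rod 1  [load 35/145]
  35 → stock rod 1  [load 70/145]
  55 → stock rod 1  [load 125/145]
  20 → stock rod 1  [load 145/145]
  25 → stock rod 2 (new)  [load 25/145]
  40 → stock rod 2  [load 65/145]
  30 → stock rod 2  [load 95/145]
  50 → stock rod 2  [load 145/145]
  30 → stock rod 3 (new)  [load 30/145]
  20 → stock rod 3  [load 50/145]
  105 → stock rod 4 (new)  [load 105/145]
  15 → stock rod 3  [load 65/145]
4 stock rods opened.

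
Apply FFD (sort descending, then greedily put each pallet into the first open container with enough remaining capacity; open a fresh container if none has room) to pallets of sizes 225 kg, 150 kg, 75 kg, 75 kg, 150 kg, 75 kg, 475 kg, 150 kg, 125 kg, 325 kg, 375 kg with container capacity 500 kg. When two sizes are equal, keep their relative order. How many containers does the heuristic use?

Sorted descending: 475, 375, 325, 225, 150, 150, 150, 125, 75, 75, 75.
  475 → container 1 (new)  [load 475/500]
  375 → container 2 (new)  [load 375/500]
  325 → container 3 (new)  [load 325/500]
  225 → container 4 (new)  [load 225/500]
  150 → container 3  [load 475/500]
  150 → container 4  [load 375/500]
  150 → container 5 (new)  [load 150/500]
  125 → container 2  [load 500/500]
  75 → container 4  [load 450/500]
  75 → container 5  [load 225/500]
  75 → container 5  [load 300/500]
5 containers opened.

5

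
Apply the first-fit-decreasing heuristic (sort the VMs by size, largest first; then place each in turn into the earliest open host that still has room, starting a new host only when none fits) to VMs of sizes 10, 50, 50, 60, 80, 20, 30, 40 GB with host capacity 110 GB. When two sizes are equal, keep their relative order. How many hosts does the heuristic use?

Sorted descending: 80, 60, 50, 50, 40, 30, 20, 10.
  80 → host 1 (new)  [load 80/110]
  60 → host 2 (new)  [load 60/110]
  50 → host 2  [load 110/110]
  50 → host 3 (new)  [load 50/110]
  40 → host 3  [load 90/110]
  30 → host 1  [load 110/110]
  20 → host 3  [load 110/110]
  10 → host 4 (new)  [load 10/110]
4 hosts opened.

4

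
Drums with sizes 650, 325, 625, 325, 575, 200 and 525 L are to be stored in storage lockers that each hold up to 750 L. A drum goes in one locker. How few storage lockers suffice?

5

Total = 650 + 625 + 575 + 525 + 325 + 325 + 200 = 3225 L.
Lower bound: ⌈3225/750⌉ = 5 storage lockers.
A packing using 5 storage lockers:
  locker 1: 650 = 650
  locker 2: 625 = 625
  locker 3: 575 = 575
  locker 4: 525 + 200 = 725
  locker 5: 325 + 325 = 650
This matches the lower bound, so 5 is optimal.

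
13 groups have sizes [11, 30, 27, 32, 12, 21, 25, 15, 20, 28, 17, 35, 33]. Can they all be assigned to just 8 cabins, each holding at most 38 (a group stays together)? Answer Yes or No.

Total = 306; ⌈306/38⌉ = 9.
At least 9 cabins are required, but only 8 are allowed.

No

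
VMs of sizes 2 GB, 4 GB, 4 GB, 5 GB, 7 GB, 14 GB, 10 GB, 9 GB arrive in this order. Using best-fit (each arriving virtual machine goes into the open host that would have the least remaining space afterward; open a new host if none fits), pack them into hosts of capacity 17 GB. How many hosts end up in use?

4

  2 → host 1 (new)  [load 2/17]
  4 → host 1  [load 6/17]
  4 → host 1  [load 10/17]
  5 → host 1  [load 15/17]
  7 → host 2 (new)  [load 7/17]
  14 → host 3 (new)  [load 14/17]
  10 → host 2  [load 17/17]
  9 → host 4 (new)  [load 9/17]
4 hosts opened.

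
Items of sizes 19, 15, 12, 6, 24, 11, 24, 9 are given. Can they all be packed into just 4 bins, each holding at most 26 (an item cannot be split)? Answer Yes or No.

Total = 120; ⌈120/26⌉ = 5.
At least 5 bins are required, but only 4 are allowed.

No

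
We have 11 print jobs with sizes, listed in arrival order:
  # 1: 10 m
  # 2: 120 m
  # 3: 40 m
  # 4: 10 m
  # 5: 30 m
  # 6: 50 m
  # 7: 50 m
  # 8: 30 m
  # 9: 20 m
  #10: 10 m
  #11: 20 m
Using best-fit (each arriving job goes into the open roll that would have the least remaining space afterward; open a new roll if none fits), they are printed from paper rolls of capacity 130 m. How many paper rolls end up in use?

  10 → roll 1 (new)  [load 10/130]
  120 → roll 1  [load 130/130]
  40 → roll 2 (new)  [load 40/130]
  10 → roll 2  [load 50/130]
  30 → roll 2  [load 80/130]
  50 → roll 2  [load 130/130]
  50 → roll 3 (new)  [load 50/130]
  30 → roll 3  [load 80/130]
  20 → roll 3  [load 100/130]
  10 → roll 3  [load 110/130]
  20 → roll 3  [load 130/130]
3 paper rolls opened.

3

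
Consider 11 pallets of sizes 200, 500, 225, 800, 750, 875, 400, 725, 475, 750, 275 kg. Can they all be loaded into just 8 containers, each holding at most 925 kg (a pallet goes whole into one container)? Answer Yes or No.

Yes

A valid assignment using 8 containers:
  container 1: 875 = 875
  container 2: 800 = 800
  container 3: 750 = 750
  container 4: 750 = 750
  container 5: 725 + 200 = 925
  container 6: 500 + 400 = 900
  container 7: 475 + 275 = 750
  container 8: 225 = 225
Every load is within 925 kg, so 8 containers suffice.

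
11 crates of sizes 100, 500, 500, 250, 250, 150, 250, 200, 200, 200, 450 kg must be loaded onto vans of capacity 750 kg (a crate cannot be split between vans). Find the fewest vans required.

Total = 500 + 500 + 450 + 250 + 250 + 250 + 200 + 200 + 200 + 150 + 100 = 3050 kg.
Lower bound: ⌈3050/750⌉ = 5 vans.
A packing using 5 vans:
  van 1: 500 + 250 = 750
  van 2: 500 + 250 = 750
  van 3: 450 + 250 = 700
  van 4: 200 + 200 + 200 + 150 = 750
  van 5: 100 = 100
This matches the lower bound, so 5 is optimal.

5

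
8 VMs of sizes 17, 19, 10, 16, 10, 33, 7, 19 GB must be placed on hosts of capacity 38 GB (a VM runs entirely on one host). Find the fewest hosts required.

Total = 33 + 19 + 19 + 17 + 16 + 10 + 10 + 7 = 131 GB.
Lower bound: ⌈131/38⌉ = 4 hosts.
A packing using 4 hosts:
  host 1: 33 = 33
  host 2: 19 + 19 = 38
  host 3: 17 + 16 = 33
  host 4: 10 + 10 + 7 = 27
This matches the lower bound, so 4 is optimal.

4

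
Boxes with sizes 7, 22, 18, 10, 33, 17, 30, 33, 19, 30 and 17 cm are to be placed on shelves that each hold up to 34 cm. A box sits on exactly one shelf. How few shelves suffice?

Total = 33 + 33 + 30 + 30 + 22 + 19 + 18 + 17 + 17 + 10 + 7 = 236 cm.
Lower bound: ⌈236/34⌉ = 7 shelves.
A packing using 8 shelves:
  shelf 1: 33 = 33
  shelf 2: 33 = 33
  shelf 3: 30 = 30
  shelf 4: 30 = 30
  shelf 5: 22 + 10 = 32
  shelf 6: 19 + 7 = 26
  shelf 7: 18 = 18
  shelf 8: 17 + 17 = 34
No arrangement into 7 shelves stays within capacity, so 8 is optimal.

8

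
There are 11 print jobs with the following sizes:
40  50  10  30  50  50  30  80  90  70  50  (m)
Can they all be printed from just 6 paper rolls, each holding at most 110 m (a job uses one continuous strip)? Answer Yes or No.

Yes

A valid assignment using 6 paper rolls:
  roll 1: 90 + 10 = 100
  roll 2: 80 + 30 = 110
  roll 3: 70 + 40 = 110
  roll 4: 50 + 50 = 100
  roll 5: 50 + 50 = 100
  roll 6: 30 = 30
Every load is within 110 m, so 6 paper rolls suffice.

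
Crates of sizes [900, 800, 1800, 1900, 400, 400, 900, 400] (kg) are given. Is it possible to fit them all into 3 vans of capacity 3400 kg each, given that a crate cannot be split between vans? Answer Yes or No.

Yes

A valid assignment using 3 vans:
  van 1: 1900 + 900 + 400 = 3200
  van 2: 1800 + 900 + 400 = 3100
  van 3: 800 + 400 = 1200
Every load is within 3400 kg, so 3 vans suffice.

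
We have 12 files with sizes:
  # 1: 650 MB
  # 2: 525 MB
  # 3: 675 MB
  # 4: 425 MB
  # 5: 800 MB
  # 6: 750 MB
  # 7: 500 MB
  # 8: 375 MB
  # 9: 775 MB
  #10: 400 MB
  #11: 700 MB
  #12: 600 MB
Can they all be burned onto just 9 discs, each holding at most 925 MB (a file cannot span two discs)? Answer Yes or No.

Total = 7175 MB; ⌈7175/925⌉ = 8.
9 files each exceed half the capacity and cannot share a disc, forcing at least 9 discs.
The bound of 9 does not rule out 9, but exhaustive search shows no assignment into 9 discs of capacity 925 MB exists — the minimum is 10.

No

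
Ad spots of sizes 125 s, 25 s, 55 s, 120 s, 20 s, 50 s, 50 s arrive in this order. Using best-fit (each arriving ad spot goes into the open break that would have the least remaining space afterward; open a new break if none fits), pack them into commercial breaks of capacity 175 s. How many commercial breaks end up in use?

3

  125 → break 1 (new)  [load 125/175]
  25 → break 1  [load 150/175]
  55 → break 2 (new)  [load 55/175]
  120 → break 2  [load 175/175]
  20 → break 1  [load 170/175]
  50 → break 3 (new)  [load 50/175]
  50 → break 3  [load 100/175]
3 commercial breaks opened.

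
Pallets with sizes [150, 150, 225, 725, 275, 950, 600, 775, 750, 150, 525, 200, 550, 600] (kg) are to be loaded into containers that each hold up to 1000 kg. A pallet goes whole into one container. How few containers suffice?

8

Total = 950 + 775 + 750 + 725 + 600 + 600 + 550 + 525 + 275 + 225 + 200 + 150 + 150 + 150 = 6625 kg.
Lower bound: ⌈6625/1000⌉ = 7 containers.
Also, 8 pallets each exceed 500 kg, and no two of those can share a container, so at least 8 containers are needed.
A packing using 8 containers:
  container 1: 950 = 950
  container 2: 775 + 225 = 1000
  container 3: 750 + 200 = 950
  container 4: 725 + 275 = 1000
  container 5: 600 + 150 + 150 = 900
  container 6: 600 + 150 = 750
  container 7: 550 = 550
  container 8: 525 = 525
This matches the lower bound, so 8 is optimal.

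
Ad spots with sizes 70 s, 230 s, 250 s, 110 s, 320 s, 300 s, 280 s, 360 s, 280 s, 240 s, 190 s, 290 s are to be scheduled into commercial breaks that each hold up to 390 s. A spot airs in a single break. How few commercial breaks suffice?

10

Total = 360 + 320 + 300 + 290 + 280 + 280 + 250 + 240 + 230 + 190 + 110 + 70 = 2920 s.
Lower bound: ⌈2920/390⌉ = 8 commercial breaks.
Also, 9 ad spots each exceed 195 s, and no two of those can share a break, so at least 9 commercial breaks are needed.
A packing using 10 commercial breaks:
  break 1: 360 = 360
  break 2: 320 + 70 = 390
  break 3: 300 = 300
  break 4: 290 = 290
  break 5: 280 + 110 = 390
  break 6: 280 = 280
  break 7: 250 = 250
  break 8: 240 = 240
  break 9: 230 = 230
  break 10: 190 = 190
No arrangement into 9 commercial breaks stays within capacity, so 10 is optimal.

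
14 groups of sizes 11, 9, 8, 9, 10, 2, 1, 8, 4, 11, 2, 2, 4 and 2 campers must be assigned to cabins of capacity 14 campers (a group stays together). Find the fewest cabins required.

7

Total = 11 + 11 + 10 + 9 + 9 + 8 + 8 + 4 + 4 + 2 + 2 + 2 + 2 + 1 = 83 campers.
Lower bound: ⌈83/14⌉ = 6 cabins.
Also, 7 groups each exceed 7 campers, and no two of those can share a cabin, so at least 7 cabins are needed.
A packing using 7 cabins:
  cabin 1: 11 + 2 + 1 = 14
  cabin 2: 11 + 2 = 13
  cabin 3: 10 + 4 = 14
  cabin 4: 9 + 4 = 13
  cabin 5: 9 + 2 + 2 = 13
  cabin 6: 8 = 8
  cabin 7: 8 = 8
This matches the lower bound, so 7 is optimal.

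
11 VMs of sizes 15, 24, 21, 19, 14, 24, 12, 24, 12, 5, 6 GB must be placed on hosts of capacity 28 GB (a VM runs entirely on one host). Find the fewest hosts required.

Total = 24 + 24 + 24 + 21 + 19 + 15 + 14 + 12 + 12 + 6 + 5 = 176 GB.
Lower bound: ⌈176/28⌉ = 7 hosts.
A packing using 7 hosts:
  host 1: 24 = 24
  host 2: 24 = 24
  host 3: 24 = 24
  host 4: 21 + 6 = 27
  host 5: 19 + 5 = 24
  host 6: 15 + 12 = 27
  host 7: 14 + 12 = 26
This matches the lower bound, so 7 is optimal.

7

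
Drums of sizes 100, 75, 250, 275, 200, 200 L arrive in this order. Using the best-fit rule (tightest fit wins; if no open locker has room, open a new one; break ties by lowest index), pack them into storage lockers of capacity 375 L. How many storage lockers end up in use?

  100 → locker 1 (new)  [load 100/375]
  75 → locker 1  [load 175/375]
  250 → locker 2 (new)  [load 250/375]
  275 → locker 3 (new)  [load 275/375]
  200 → locker 1  [load 375/375]
  200 → locker 4 (new)  [load 200/375]
4 storage lockers opened.

4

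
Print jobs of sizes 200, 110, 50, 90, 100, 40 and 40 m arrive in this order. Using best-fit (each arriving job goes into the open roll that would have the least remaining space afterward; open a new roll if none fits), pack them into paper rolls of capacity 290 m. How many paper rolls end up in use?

  200 → roll 1 (new)  [load 200/290]
  110 → roll 2 (new)  [load 110/290]
  50 → roll 1  [load 250/290]
  90 → roll 2  [load 200/290]
  100 → roll 3 (new)  [load 100/290]
  40 → roll 1  [load 290/290]
  40 → roll 2  [load 240/290]
3 paper rolls opened.

3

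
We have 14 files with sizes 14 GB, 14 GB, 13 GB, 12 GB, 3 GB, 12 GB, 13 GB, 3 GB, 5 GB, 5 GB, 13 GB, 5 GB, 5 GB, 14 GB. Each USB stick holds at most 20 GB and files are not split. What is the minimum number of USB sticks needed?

Total = 14 + 14 + 14 + 13 + 13 + 13 + 12 + 12 + 5 + 5 + 5 + 5 + 3 + 3 = 131 GB.
Lower bound: ⌈131/20⌉ = 7 USB sticks.
Also, 8 files each exceed 10 GB, and no two of those can share a USB stick, so at least 8 USB sticks are needed.
A packing using 8 USB sticks:
  USB stick 1: 14 + 5 = 19
  USB stick 2: 14 + 5 = 19
  USB stick 3: 14 + 5 = 19
  USB stick 4: 13 + 5 = 18
  USB stick 5: 13 + 3 + 3 = 19
  USB stick 6: 13 = 13
  USB stick 7: 12 = 12
  USB stick 8: 12 = 12
This matches the lower bound, so 8 is optimal.

8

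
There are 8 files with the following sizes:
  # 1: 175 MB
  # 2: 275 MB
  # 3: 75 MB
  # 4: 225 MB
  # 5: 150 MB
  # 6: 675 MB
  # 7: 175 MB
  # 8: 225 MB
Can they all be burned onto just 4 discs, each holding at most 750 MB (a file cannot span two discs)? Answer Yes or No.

A valid assignment using 3 discs:
  disc 1: 675 + 75 = 750
  disc 2: 275 + 225 + 225 = 725
  disc 3: 175 + 175 + 150 = 500
That uses only 3 ≤ 4, so 4 discs are enough.

Yes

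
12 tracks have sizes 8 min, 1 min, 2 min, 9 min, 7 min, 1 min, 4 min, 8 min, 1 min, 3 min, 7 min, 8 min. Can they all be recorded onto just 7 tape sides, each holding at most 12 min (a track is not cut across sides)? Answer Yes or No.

A valid assignment using 6 tape sides:
  side 1: 9 + 3 = 12
  side 2: 8 + 4 = 12
  side 3: 8 + 2 + 1 + 1 = 12
  side 4: 8 + 1 = 9
  side 5: 7 = 7
  side 6: 7 = 7
That uses only 6 ≤ 7, so 7 tape sides are enough.

Yes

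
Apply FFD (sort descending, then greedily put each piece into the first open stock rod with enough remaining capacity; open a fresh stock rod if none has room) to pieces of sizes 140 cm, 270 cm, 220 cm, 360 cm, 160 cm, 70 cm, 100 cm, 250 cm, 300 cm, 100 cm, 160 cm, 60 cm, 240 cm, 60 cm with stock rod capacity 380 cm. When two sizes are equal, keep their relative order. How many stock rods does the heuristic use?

Sorted descending: 360, 300, 270, 250, 240, 220, 160, 160, 140, 100, 100, 70, 60, 60.
  360 → stock rod 1 (new)  [load 360/380]
  300 → stock rod 2 (new)  [load 300/380]
  270 → stock rod 3 (new)  [load 270/380]
  250 → stock rod 4 (new)  [load 250/380]
  240 → stock rod 5 (new)  [load 240/380]
  220 → stock rod 6 (new)  [load 220/380]
  160 → stock rod 6  [load 380/380]
  160 → stock rod 7 (new)  [load 160/380]
  140 → stock rod 5  [load 380/380]
  100 → stock rod 3  [load 370/380]
  100 → stock rod 4  [load 350/380]
  70 → stock rod 2  [load 370/380]
  60 → stock rod 7  [load 220/380]
  60 → stock rod 7  [load 280/380]
7 stock rods opened.

7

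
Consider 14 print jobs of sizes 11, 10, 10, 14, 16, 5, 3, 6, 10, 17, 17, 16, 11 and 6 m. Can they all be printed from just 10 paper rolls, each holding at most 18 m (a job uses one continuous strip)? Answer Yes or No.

A valid assignment using 10 paper rolls:
  roll 1: 17 = 17
  roll 2: 17 = 17
  roll 3: 16 = 16
  roll 4: 16 = 16
  roll 5: 14 + 3 = 17
  roll 6: 11 + 6 = 17
  roll 7: 11 + 6 = 17
  roll 8: 10 + 5 = 15
  roll 9: 10 = 10
  roll 10: 10 = 10
Every load is within 18 m, so 10 paper rolls suffice.

Yes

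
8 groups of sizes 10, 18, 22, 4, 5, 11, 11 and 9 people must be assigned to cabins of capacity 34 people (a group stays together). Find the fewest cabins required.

3

Total = 22 + 18 + 11 + 11 + 10 + 9 + 5 + 4 = 90 people.
Lower bound: ⌈90/34⌉ = 3 cabins.
A packing using 3 cabins:
  cabin 1: 22 + 11 = 33
  cabin 2: 18 + 11 + 5 = 34
  cabin 3: 10 + 9 + 4 = 23
This matches the lower bound, so 3 is optimal.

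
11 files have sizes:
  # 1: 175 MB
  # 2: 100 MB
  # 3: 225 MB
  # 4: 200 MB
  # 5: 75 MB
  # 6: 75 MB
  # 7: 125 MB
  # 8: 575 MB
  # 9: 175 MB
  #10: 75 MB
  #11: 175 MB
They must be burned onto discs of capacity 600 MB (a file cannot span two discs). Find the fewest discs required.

4

Total = 575 + 225 + 200 + 175 + 175 + 175 + 125 + 100 + 75 + 75 + 75 = 1975 MB.
Lower bound: ⌈1975/600⌉ = 4 discs.
A packing using 4 discs:
  disc 1: 575 = 575
  disc 2: 225 + 200 + 175 = 600
  disc 3: 175 + 175 + 125 + 100 = 575
  disc 4: 75 + 75 + 75 = 225
This matches the lower bound, so 4 is optimal.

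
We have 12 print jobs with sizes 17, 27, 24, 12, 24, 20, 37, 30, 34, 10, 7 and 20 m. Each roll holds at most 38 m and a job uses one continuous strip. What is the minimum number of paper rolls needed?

Total = 37 + 34 + 30 + 27 + 24 + 24 + 20 + 20 + 17 + 12 + 10 + 7 = 262 m.
Lower bound: ⌈262/38⌉ = 7 paper rolls.
Also, 8 print jobs each exceed 19 m, and no two of those can share a roll, so at least 8 paper rolls are needed.
A packing using 8 paper rolls:
  roll 1: 37 = 37
  roll 2: 34 = 34
  roll 3: 30 + 7 = 37
  roll 4: 27 + 10 = 37
  roll 5: 24 + 12 = 36
  roll 6: 24 = 24
  roll 7: 20 + 17 = 37
  roll 8: 20 = 20
This matches the lower bound, so 8 is optimal.

8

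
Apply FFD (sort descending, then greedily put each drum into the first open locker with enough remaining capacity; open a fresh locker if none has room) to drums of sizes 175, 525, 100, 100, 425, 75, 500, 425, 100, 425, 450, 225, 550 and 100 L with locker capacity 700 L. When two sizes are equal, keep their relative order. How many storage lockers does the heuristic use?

Sorted descending: 550, 525, 500, 450, 425, 425, 425, 225, 175, 100, 100, 100, 100, 75.
  550 → locker 1 (new)  [load 550/700]
  525 → locker 2 (new)  [load 525/700]
  500 → locker 3 (new)  [load 500/700]
  450 → locker 4 (new)  [load 450/700]
  425 → locker 5 (new)  [load 425/700]
  425 → locker 6 (new)  [load 425/700]
  425 → locker 7 (new)  [load 425/700]
  225 → locker 4  [load 675/700]
  175 → locker 2  [load 700/700]
  100 → locker 1  [load 650/700]
  100 → locker 3  [load 600/700]
  100 → locker 3  [load 700/700]
  100 → locker 5  [load 525/700]
  75 → locker 5  [load 600/700]
7 storage lockers opened.

7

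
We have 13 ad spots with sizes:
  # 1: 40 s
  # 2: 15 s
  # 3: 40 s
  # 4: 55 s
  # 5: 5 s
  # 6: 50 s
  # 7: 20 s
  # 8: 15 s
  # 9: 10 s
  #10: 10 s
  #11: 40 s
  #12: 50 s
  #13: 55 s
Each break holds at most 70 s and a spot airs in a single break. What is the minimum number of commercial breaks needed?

Total = 55 + 55 + 50 + 50 + 40 + 40 + 40 + 20 + 15 + 15 + 10 + 10 + 5 = 405 s.
Lower bound: ⌈405/70⌉ = 6 commercial breaks.
Also, 7 ad spots each exceed 35 s, and no two of those can share a break, so at least 7 commercial breaks are needed.
A packing using 7 commercial breaks:
  break 1: 55 + 15 = 70
  break 2: 55 + 15 = 70
  break 3: 50 + 20 = 70
  break 4: 50 + 10 + 10 = 70
  break 5: 40 + 5 = 45
  break 6: 40 = 40
  break 7: 40 = 40
This matches the lower bound, so 7 is optimal.

7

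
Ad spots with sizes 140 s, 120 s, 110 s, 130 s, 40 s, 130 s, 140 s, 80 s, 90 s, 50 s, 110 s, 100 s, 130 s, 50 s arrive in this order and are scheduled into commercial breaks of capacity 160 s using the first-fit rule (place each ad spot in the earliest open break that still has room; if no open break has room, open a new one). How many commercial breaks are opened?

11

  140 → break 1 (new)  [load 140/160]
  120 → break 2 (new)  [load 120/160]
  110 → break 3 (new)  [load 110/160]
  130 → break 4 (new)  [load 130/160]
  40 → break 2  [load 160/160]
  130 → break 5 (new)  [load 130/160]
  140 → break 6 (new)  [load 140/160]
  80 → break 7 (new)  [load 80/160]
  90 → break 8 (new)  [load 90/160]
  50 → break 3  [load 160/160]
  110 → break 9 (new)  [load 110/160]
  100 → break 10 (new)  [load 100/160]
  130 → break 11 (new)  [load 130/160]
  50 → break 7  [load 130/160]
11 commercial breaks opened.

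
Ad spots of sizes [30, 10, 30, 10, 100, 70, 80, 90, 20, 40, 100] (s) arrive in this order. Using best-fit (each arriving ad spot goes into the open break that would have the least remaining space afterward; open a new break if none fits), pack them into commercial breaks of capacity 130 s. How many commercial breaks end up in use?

  30 → break 1 (new)  [load 30/130]
  10 → break 1  [load 40/130]
  30 → break 1  [load 70/130]
  10 → break 1  [load 80/130]
  100 → break 2 (new)  [load 100/130]
  70 → break 3 (new)  [load 70/130]
  80 → break 4 (new)  [load 80/130]
  90 → break 5 (new)  [load 90/130]
  20 → break 2  [load 120/130]
  40 → break 5  [load 130/130]
  100 → break 6 (new)  [load 100/130]
6 commercial breaks opened.

6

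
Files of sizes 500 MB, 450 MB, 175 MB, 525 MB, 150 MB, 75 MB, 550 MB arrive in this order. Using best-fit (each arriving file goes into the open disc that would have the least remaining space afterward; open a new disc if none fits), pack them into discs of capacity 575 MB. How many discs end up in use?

5

  500 → disc 1 (new)  [load 500/575]
  450 → disc 2 (new)  [load 450/575]
  175 → disc 3 (new)  [load 175/575]
  525 → disc 4 (new)  [load 525/575]
  150 → disc 3  [load 325/575]
  75 → disc 1  [load 575/575]
  550 → disc 5 (new)  [load 550/575]
5 discs opened.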